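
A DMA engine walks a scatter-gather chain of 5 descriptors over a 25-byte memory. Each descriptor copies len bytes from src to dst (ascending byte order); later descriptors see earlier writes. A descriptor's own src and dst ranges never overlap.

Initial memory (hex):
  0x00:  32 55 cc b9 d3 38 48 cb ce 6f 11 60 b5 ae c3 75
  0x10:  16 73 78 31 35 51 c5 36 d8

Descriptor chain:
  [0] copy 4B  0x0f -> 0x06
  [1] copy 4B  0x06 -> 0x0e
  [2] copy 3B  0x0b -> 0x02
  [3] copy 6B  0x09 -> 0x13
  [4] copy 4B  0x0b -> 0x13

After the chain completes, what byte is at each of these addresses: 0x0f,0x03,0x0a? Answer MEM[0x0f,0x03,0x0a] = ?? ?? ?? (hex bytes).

[0] 0x0f->0x06 len=4 : 75 16 73 78
[1] 0x06->0x0e len=4 : 75 16 73 78
[2] 0x0b->0x02 len=3 : 60 b5 ae
[3] 0x09->0x13 len=6 : 78 11 60 b5 ae 75
[4] 0x0b->0x13 len=4 : 60 b5 ae 75
query mem[0x0f]=0x16, mem[0x03]=0xb5, mem[0x0a]=0x11

MEM[0x0f,0x03,0x0a] = 16 b5 11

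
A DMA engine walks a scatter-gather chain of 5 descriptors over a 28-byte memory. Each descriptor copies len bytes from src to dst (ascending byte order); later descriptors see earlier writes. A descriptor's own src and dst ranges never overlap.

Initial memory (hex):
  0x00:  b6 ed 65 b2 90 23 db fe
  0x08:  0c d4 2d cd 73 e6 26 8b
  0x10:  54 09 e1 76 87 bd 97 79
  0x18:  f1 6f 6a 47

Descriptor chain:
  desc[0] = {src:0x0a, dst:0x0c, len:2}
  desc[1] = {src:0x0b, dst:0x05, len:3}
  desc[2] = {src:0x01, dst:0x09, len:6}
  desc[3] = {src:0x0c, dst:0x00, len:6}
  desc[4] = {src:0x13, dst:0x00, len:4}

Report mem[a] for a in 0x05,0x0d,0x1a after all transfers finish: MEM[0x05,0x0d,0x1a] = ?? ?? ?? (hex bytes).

  after D0: wrote 2B at 0x0c = 2dcd
  after D1: wrote 3B at 0x05 = cd2dcd
  after D2: wrote 6B at 0x09 = ed65b290cd2d
  after D3: wrote 6B at 0x00 = 90cd2d8b5409
  after D4: wrote 4B at 0x00 = 7687bd97
query mem[0x05]=0x09, mem[0x0d]=0xcd, mem[0x1a]=0x6a

MEM[0x05,0x0d,0x1a] = 09 cd 6a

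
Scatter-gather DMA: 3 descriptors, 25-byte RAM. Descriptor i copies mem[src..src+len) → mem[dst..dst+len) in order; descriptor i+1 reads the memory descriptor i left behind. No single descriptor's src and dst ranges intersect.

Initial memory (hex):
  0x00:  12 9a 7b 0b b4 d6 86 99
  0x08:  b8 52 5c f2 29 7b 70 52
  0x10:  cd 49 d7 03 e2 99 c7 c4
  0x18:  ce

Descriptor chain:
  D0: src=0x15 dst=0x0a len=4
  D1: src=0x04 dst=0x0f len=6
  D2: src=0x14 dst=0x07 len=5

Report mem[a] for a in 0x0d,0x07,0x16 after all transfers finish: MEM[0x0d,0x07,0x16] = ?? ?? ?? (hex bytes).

[0] 0x15->0x0a len=4 : 99 c7 c4 ce
[1] 0x04->0x0f len=6 : b4 d6 86 99 b8 52
[2] 0x14->0x07 len=5 : 52 99 c7 c4 ce
query mem[0x0d]=0xce, mem[0x07]=0x52, mem[0x16]=0xc7

MEM[0x0d,0x07,0x16] = ce 52 c7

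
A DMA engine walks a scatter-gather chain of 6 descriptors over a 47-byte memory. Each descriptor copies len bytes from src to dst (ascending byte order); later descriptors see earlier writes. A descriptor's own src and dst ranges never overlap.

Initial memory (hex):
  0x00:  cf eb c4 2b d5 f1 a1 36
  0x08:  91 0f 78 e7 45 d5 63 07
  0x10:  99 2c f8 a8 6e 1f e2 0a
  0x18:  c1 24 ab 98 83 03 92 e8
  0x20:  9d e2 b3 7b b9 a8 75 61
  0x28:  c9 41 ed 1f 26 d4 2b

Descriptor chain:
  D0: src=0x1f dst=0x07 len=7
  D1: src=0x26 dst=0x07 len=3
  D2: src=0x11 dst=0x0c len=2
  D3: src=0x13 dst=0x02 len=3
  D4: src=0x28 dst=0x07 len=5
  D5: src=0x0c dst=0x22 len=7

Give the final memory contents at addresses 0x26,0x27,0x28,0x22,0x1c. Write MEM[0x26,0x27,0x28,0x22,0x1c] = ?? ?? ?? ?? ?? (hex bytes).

MEM[0x26,0x27,0x28,0x22,0x1c] = 99 2c f8 2c 83

D0: mem[0x07..0x0d] <- [e8 9d e2 b3 7b b9 a8]
D1: mem[0x07..0x09] <- [75 61 c9]
D2: mem[0x0c..0x0d] <- [2c f8]
D3: mem[0x02..0x04] <- [a8 6e 1f]
D4: mem[0x07..0x0b] <- [c9 41 ed 1f 26]
D5: mem[0x22..0x28] <- [2c f8 63 07 99 2c f8]
query mem[0x26]=0x99, mem[0x27]=0x2c, mem[0x28]=0xf8, mem[0x22]=0x2c, mem[0x1c]=0x83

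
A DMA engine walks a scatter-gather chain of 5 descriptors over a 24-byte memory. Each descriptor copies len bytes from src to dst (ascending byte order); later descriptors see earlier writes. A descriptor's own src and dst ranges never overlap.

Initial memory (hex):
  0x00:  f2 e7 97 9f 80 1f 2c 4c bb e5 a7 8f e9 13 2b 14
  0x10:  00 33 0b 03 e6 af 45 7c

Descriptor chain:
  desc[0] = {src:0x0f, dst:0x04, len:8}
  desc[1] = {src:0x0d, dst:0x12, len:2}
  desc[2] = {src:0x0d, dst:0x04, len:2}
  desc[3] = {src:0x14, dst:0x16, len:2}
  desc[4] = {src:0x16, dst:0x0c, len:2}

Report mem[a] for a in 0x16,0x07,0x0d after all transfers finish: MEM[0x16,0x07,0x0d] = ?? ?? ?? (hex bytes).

MEM[0x16,0x07,0x0d] = e6 0b af

#0 dst[0x04+8] := {0x14,0x00,0x33,0x0b,0x03,0xe6,0xaf,0x45}
#1 dst[0x12+2] := {0x13,0x2b}
#2 dst[0x04+2] := {0x13,0x2b}
#3 dst[0x16+2] := {0xe6,0xaf}
#4 dst[0x0c+2] := {0xe6,0xaf}
query mem[0x16]=0xe6, mem[0x07]=0x0b, mem[0x0d]=0xaf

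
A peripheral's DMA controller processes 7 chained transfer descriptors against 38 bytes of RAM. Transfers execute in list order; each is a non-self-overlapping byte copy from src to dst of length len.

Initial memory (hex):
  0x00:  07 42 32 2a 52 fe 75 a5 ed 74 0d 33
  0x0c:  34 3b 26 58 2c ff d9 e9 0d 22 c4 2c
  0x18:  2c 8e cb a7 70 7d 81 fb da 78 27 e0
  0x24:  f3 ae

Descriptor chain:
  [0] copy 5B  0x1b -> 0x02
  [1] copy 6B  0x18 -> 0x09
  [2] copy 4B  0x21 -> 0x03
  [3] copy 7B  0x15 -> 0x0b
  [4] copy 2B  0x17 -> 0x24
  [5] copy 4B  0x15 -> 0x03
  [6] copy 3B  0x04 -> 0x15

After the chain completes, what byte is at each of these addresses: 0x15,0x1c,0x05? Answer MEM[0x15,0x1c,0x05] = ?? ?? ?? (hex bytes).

[0] 0x1b->0x02 len=5 : a7 70 7d 81 fb
[1] 0x18->0x09 len=6 : 2c 8e cb a7 70 7d
[2] 0x21->0x03 len=4 : 78 27 e0 f3
[3] 0x15->0x0b len=7 : 22 c4 2c 2c 8e cb a7
[4] 0x17->0x24 len=2 : 2c 2c
[5] 0x15->0x03 len=4 : 22 c4 2c 2c
[6] 0x04->0x15 len=3 : c4 2c 2c
query mem[0x15]=0xc4, mem[0x1c]=0x70, mem[0x05]=0x2c

MEM[0x15,0x1c,0x05] = c4 70 2c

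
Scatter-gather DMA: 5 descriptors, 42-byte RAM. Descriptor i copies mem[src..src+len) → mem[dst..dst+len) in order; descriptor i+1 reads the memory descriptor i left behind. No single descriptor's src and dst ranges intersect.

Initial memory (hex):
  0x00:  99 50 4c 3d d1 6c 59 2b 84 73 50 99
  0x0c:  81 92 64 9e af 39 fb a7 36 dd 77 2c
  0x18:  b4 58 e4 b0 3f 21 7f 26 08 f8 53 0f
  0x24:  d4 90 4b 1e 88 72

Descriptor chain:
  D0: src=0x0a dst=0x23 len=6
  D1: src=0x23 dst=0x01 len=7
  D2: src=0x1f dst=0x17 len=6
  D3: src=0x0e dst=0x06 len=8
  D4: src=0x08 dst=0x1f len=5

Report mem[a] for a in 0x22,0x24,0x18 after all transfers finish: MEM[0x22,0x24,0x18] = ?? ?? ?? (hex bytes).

D0: mem[0x23..0x28] <- [50 99 81 92 64 9e]
D1: mem[0x01..0x07] <- [50 99 81 92 64 9e 72]
D2: mem[0x17..0x1c] <- [26 08 f8 53 50 99]
D3: mem[0x06..0x0d] <- [64 9e af 39 fb a7 36 dd]
D4: mem[0x1f..0x23] <- [af 39 fb a7 36]
query mem[0x22]=0xa7, mem[0x24]=0x99, mem[0x18]=0x08

MEM[0x22,0x24,0x18] = a7 99 08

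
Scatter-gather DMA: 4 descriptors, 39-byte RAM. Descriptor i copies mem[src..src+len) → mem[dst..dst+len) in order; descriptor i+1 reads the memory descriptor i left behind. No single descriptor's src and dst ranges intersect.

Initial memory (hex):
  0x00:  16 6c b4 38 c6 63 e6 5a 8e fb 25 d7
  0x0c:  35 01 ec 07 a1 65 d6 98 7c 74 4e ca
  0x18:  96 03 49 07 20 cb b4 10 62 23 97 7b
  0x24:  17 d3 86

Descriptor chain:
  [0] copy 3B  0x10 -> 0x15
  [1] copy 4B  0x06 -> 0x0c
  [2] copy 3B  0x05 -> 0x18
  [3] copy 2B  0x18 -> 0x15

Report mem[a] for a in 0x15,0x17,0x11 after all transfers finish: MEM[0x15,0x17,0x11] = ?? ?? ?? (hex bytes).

MEM[0x15,0x17,0x11] = 63 d6 65

  after D0: wrote 3B at 0x15 = a165d6
  after D1: wrote 4B at 0x0c = e65a8efb
  after D2: wrote 3B at 0x18 = 63e65a
  after D3: wrote 2B at 0x15 = 63e6
query mem[0x15]=0x63, mem[0x17]=0xd6, mem[0x11]=0x65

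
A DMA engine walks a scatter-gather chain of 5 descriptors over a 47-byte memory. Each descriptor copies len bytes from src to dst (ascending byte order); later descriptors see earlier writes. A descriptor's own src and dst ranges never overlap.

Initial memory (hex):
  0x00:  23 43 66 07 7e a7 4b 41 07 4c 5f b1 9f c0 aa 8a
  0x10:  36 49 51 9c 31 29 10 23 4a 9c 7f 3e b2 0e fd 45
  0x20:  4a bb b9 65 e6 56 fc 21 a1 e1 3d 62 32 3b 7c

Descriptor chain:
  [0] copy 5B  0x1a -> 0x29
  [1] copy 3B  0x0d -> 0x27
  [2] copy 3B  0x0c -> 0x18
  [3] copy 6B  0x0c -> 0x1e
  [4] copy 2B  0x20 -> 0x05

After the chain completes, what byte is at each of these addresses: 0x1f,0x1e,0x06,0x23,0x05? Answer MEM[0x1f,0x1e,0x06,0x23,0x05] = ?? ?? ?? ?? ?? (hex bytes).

MEM[0x1f,0x1e,0x06,0x23,0x05] = c0 9f 8a 49 aa

#0 dst[0x29+5] := {0x7f,0x3e,0xb2,0x0e,0xfd}
#1 dst[0x27+3] := {0xc0,0xaa,0x8a}
#2 dst[0x18+3] := {0x9f,0xc0,0xaa}
#3 dst[0x1e+6] := {0x9f,0xc0,0xaa,0x8a,0x36,0x49}
#4 dst[0x05+2] := {0xaa,0x8a}
query mem[0x1f]=0xc0, mem[0x1e]=0x9f, mem[0x06]=0x8a, mem[0x23]=0x49, mem[0x05]=0xaa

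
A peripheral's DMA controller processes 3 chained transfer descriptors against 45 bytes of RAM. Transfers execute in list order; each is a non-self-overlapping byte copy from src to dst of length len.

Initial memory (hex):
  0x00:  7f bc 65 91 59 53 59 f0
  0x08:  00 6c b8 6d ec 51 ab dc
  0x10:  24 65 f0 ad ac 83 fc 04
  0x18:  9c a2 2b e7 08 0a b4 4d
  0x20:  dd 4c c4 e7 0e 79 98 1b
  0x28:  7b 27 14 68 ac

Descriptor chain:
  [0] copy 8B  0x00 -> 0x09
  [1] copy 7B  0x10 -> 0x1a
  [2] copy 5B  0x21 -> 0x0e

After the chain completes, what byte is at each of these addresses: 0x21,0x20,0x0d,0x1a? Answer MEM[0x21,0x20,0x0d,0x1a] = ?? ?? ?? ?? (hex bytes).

MEM[0x21,0x20,0x0d,0x1a] = 4c fc 59 f0

[0] 0x00->0x09 len=8 : 7f bc 65 91 59 53 59 f0
[1] 0x10->0x1a len=7 : f0 65 f0 ad ac 83 fc
[2] 0x21->0x0e len=5 : 4c c4 e7 0e 79
query mem[0x21]=0x4c, mem[0x20]=0xfc, mem[0x0d]=0x59, mem[0x1a]=0xf0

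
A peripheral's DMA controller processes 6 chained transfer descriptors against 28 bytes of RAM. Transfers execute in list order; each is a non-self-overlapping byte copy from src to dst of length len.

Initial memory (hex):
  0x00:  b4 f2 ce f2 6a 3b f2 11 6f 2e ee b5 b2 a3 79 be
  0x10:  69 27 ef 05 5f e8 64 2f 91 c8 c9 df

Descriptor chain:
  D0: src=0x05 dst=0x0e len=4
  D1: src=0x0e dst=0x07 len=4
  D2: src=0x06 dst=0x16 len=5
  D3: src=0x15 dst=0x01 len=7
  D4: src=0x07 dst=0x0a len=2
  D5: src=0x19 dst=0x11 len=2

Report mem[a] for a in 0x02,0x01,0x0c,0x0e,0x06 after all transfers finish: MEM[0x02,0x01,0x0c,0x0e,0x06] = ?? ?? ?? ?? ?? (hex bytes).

D0: mem[0x0e..0x11] <- [3b f2 11 6f]
D1: mem[0x07..0x0a] <- [3b f2 11 6f]
D2: mem[0x16..0x1a] <- [f2 3b f2 11 6f]
D3: mem[0x01..0x07] <- [e8 f2 3b f2 11 6f df]
D4: mem[0x0a..0x0b] <- [df f2]
D5: mem[0x11..0x12] <- [11 6f]
query mem[0x02]=0xf2, mem[0x01]=0xe8, mem[0x0c]=0xb2, mem[0x0e]=0x3b, mem[0x06]=0x6f

MEM[0x02,0x01,0x0c,0x0e,0x06] = f2 e8 b2 3b 6f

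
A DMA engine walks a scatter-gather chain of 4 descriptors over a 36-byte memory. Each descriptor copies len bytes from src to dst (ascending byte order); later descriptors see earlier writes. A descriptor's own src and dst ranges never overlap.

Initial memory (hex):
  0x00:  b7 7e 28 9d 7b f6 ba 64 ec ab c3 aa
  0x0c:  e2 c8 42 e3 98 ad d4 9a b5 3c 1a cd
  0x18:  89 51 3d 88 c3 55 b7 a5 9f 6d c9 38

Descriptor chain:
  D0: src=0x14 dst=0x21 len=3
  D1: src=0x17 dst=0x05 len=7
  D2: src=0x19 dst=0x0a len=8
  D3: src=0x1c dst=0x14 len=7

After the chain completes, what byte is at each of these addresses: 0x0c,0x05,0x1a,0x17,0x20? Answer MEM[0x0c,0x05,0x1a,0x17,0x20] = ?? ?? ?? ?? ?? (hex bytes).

D0: mem[0x21..0x23] <- [b5 3c 1a]
D1: mem[0x05..0x0b] <- [cd 89 51 3d 88 c3 55]
D2: mem[0x0a..0x11] <- [51 3d 88 c3 55 b7 a5 9f]
D3: mem[0x14..0x1a] <- [c3 55 b7 a5 9f b5 3c]
query mem[0x0c]=0x88, mem[0x05]=0xcd, mem[0x1a]=0x3c, mem[0x17]=0xa5, mem[0x20]=0x9f

MEM[0x0c,0x05,0x1a,0x17,0x20] = 88 cd 3c a5 9f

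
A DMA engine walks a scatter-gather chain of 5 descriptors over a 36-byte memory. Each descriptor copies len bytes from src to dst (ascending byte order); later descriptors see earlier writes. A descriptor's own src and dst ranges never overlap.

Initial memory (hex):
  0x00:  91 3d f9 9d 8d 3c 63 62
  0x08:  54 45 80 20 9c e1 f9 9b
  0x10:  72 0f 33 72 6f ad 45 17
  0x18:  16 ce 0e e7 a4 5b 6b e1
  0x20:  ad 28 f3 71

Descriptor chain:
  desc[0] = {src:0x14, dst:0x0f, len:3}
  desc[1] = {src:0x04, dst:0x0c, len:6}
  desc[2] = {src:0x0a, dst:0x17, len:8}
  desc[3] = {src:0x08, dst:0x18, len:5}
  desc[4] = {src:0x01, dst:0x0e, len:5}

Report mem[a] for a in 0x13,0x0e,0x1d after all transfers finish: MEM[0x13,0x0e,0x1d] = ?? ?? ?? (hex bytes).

MEM[0x13,0x0e,0x1d] = 72 3d 54

D0: mem[0x0f..0x11] <- [6f ad 45]
D1: mem[0x0c..0x11] <- [8d 3c 63 62 54 45]
D2: mem[0x17..0x1e] <- [80 20 8d 3c 63 62 54 45]
D3: mem[0x18..0x1c] <- [54 45 80 20 8d]
D4: mem[0x0e..0x12] <- [3d f9 9d 8d 3c]
query mem[0x13]=0x72, mem[0x0e]=0x3d, mem[0x1d]=0x54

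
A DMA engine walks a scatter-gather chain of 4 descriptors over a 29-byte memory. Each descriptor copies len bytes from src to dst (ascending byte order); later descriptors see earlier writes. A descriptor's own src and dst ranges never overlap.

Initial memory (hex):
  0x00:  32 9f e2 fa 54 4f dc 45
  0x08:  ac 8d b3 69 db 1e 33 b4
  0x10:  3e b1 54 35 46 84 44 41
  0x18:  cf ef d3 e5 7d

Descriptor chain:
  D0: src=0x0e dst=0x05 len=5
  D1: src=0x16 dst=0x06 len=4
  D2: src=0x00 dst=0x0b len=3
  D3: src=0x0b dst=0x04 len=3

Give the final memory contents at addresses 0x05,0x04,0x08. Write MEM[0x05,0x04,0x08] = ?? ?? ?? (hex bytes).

  after D0: wrote 5B at 0x05 = 33b43eb154
  after D1: wrote 4B at 0x06 = 4441cfef
  after D2: wrote 3B at 0x0b = 329fe2
  after D3: wrote 3B at 0x04 = 329fe2
query mem[0x05]=0x9f, mem[0x04]=0x32, mem[0x08]=0xcf

MEM[0x05,0x04,0x08] = 9f 32 cf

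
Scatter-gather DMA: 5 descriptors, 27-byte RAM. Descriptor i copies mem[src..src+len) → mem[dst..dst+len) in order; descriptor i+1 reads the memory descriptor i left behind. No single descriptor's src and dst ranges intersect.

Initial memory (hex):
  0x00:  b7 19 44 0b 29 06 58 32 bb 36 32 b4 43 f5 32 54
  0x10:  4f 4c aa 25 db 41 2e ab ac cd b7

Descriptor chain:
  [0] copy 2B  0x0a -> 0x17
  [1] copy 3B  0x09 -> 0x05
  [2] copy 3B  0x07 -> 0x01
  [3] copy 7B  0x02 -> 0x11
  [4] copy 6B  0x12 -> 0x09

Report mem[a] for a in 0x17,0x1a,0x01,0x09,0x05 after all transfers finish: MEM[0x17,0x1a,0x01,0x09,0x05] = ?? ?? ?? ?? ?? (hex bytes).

#0 dst[0x17+2] := {0x32,0xb4}
#1 dst[0x05+3] := {0x36,0x32,0xb4}
#2 dst[0x01+3] := {0xb4,0xbb,0x36}
#3 dst[0x11+7] := {0xbb,0x36,0x29,0x36,0x32,0xb4,0xbb}
#4 dst[0x09+6] := {0x36,0x29,0x36,0x32,0xb4,0xbb}
query mem[0x17]=0xbb, mem[0x1a]=0xb7, mem[0x01]=0xb4, mem[0x09]=0x36, mem[0x05]=0x36

MEM[0x17,0x1a,0x01,0x09,0x05] = bb b7 b4 36 36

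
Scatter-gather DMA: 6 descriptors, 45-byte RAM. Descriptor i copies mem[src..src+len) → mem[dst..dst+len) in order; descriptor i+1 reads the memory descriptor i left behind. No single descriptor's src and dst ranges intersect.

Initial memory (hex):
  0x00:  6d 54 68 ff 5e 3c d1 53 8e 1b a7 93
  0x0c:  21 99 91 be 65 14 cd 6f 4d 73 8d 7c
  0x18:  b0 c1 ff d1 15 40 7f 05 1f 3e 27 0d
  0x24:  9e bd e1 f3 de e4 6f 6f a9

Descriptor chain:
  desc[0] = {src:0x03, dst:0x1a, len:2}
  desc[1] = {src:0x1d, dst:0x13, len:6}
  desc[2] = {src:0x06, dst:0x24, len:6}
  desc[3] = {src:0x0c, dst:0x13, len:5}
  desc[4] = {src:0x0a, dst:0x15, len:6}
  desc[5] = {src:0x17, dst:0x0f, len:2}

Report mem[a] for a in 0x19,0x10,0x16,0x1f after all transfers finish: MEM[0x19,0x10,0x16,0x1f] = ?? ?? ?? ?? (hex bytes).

MEM[0x19,0x10,0x16,0x1f] = 91 99 93 05

  after D0: wrote 2B at 0x1a = ff5e
  after D1: wrote 6B at 0x13 = 407f051f3e27
  after D2: wrote 6B at 0x24 = d1538e1ba793
  after D3: wrote 5B at 0x13 = 219991be65
  after D4: wrote 6B at 0x15 = a793219991be
  after D5: wrote 2B at 0x0f = 2199
query mem[0x19]=0x91, mem[0x10]=0x99, mem[0x16]=0x93, mem[0x1f]=0x05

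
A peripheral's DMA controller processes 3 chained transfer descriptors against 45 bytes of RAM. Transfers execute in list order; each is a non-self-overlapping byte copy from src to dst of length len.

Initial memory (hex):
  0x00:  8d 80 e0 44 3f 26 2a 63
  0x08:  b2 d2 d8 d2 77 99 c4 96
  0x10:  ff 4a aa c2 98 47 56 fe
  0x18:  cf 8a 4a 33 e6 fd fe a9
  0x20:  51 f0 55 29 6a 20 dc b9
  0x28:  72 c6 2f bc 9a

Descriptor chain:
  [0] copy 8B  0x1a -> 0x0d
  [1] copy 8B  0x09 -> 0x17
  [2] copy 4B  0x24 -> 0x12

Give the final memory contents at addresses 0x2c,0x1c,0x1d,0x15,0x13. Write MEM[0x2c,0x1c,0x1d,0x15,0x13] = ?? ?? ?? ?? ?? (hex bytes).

MEM[0x2c,0x1c,0x1d,0x15,0x13] = 9a 33 e6 b9 20

D0: mem[0x0d..0x14] <- [4a 33 e6 fd fe a9 51 f0]
D1: mem[0x17..0x1e] <- [d2 d8 d2 77 4a 33 e6 fd]
D2: mem[0x12..0x15] <- [6a 20 dc b9]
query mem[0x2c]=0x9a, mem[0x1c]=0x33, mem[0x1d]=0xe6, mem[0x15]=0xb9, mem[0x13]=0x20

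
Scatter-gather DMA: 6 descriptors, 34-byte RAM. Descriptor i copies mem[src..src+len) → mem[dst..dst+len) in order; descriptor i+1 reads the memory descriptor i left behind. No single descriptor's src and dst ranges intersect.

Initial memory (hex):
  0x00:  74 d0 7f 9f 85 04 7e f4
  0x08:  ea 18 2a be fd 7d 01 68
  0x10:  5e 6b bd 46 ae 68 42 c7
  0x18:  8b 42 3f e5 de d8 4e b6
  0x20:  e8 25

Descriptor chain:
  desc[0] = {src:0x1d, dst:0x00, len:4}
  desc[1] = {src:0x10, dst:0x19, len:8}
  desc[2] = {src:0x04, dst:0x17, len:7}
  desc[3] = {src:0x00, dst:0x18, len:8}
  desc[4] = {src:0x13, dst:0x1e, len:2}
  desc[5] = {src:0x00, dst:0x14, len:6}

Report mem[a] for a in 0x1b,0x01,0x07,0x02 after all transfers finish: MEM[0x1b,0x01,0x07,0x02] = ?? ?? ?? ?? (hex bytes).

MEM[0x1b,0x01,0x07,0x02] = e8 4e f4 b6

  after D0: wrote 4B at 0x00 = d84eb6e8
  after D1: wrote 8B at 0x19 = 5e6bbd46ae6842c7
  after D2: wrote 7B at 0x17 = 85047ef4ea182a
  after D3: wrote 8B at 0x18 = d84eb6e885047ef4
  after D4: wrote 2B at 0x1e = 46ae
  after D5: wrote 6B at 0x14 = d84eb6e88504
query mem[0x1b]=0xe8, mem[0x01]=0x4e, mem[0x07]=0xf4, mem[0x02]=0xb6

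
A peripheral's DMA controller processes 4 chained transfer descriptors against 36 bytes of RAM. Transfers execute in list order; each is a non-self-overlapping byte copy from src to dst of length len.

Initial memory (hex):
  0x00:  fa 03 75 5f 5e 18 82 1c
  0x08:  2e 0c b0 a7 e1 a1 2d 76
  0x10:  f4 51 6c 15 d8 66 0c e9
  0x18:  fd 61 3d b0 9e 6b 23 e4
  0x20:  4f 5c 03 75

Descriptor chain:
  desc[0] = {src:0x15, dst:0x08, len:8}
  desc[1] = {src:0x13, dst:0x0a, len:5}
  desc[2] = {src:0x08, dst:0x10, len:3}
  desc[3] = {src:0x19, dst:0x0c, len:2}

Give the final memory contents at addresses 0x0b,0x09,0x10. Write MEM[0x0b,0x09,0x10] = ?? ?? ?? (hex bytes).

MEM[0x0b,0x09,0x10] = d8 0c 66

#0 dst[0x08+8] := {0x66,0x0c,0xe9,0xfd,0x61,0x3d,0xb0,0x9e}
#1 dst[0x0a+5] := {0x15,0xd8,0x66,0x0c,0xe9}
#2 dst[0x10+3] := {0x66,0x0c,0x15}
#3 dst[0x0c+2] := {0x61,0x3d}
query mem[0x0b]=0xd8, mem[0x09]=0x0c, mem[0x10]=0x66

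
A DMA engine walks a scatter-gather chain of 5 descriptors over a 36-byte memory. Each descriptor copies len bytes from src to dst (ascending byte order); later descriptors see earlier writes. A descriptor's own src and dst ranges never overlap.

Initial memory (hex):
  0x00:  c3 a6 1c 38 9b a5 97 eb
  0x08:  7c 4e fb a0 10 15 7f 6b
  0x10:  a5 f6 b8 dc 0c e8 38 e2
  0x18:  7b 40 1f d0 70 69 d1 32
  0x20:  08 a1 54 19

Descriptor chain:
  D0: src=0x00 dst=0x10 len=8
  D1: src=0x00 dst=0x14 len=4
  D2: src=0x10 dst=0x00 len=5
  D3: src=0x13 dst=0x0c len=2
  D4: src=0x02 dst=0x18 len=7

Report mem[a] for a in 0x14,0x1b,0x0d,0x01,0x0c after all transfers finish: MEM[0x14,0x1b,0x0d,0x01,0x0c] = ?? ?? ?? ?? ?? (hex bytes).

  after D0: wrote 8B at 0x10 = c3a61c389ba597eb
  after D1: wrote 4B at 0x14 = c3a61c38
  after D2: wrote 5B at 0x00 = c3a61c38c3
  after D3: wrote 2B at 0x0c = 38c3
  after D4: wrote 7B at 0x18 = 1c38c3a597eb7c
query mem[0x14]=0xc3, mem[0x1b]=0xa5, mem[0x0d]=0xc3, mem[0x01]=0xa6, mem[0x0c]=0x38

MEM[0x14,0x1b,0x0d,0x01,0x0c] = c3 a5 c3 a6 38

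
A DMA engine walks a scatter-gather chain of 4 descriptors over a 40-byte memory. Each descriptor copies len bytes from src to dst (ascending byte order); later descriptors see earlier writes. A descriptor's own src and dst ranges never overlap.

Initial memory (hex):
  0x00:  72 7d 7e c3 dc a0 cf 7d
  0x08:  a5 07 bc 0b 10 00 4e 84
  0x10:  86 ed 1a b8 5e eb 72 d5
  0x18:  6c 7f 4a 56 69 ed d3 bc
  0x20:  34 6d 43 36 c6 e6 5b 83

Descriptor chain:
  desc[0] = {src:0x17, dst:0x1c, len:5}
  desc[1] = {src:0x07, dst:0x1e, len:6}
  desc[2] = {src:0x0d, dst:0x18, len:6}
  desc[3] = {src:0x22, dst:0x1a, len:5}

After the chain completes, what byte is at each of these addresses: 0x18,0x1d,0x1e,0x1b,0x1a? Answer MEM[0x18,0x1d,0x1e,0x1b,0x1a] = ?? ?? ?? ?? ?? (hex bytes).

MEM[0x18,0x1d,0x1e,0x1b,0x1a] = 00 e6 5b 10 0b

#0 dst[0x1c+5] := {0xd5,0x6c,0x7f,0x4a,0x56}
#1 dst[0x1e+6] := {0x7d,0xa5,0x07,0xbc,0x0b,0x10}
#2 dst[0x18+6] := {0x00,0x4e,0x84,0x86,0xed,0x1a}
#3 dst[0x1a+5] := {0x0b,0x10,0xc6,0xe6,0x5b}
query mem[0x18]=0x00, mem[0x1d]=0xe6, mem[0x1e]=0x5b, mem[0x1b]=0x10, mem[0x1a]=0x0b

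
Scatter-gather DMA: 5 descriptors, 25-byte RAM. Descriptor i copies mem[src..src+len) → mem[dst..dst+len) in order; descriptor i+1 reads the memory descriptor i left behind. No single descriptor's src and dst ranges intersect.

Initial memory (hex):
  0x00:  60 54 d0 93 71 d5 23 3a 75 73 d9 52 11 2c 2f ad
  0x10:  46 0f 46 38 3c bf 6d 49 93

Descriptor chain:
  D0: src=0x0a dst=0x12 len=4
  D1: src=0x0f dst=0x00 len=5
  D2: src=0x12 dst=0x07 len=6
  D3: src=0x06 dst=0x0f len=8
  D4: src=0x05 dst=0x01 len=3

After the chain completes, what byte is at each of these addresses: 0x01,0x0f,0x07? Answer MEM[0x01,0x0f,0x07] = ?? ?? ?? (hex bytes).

  after D0: wrote 4B at 0x12 = d952112c
  after D1: wrote 5B at 0x00 = ad460fd952
  after D2: wrote 6B at 0x07 = d952112c6d49
  after D3: wrote 8B at 0x0f = 23d952112c6d492c
  after D4: wrote 3B at 0x01 = d523d9
query mem[0x01]=0xd5, mem[0x0f]=0x23, mem[0x07]=0xd9

MEM[0x01,0x0f,0x07] = d5 23 d9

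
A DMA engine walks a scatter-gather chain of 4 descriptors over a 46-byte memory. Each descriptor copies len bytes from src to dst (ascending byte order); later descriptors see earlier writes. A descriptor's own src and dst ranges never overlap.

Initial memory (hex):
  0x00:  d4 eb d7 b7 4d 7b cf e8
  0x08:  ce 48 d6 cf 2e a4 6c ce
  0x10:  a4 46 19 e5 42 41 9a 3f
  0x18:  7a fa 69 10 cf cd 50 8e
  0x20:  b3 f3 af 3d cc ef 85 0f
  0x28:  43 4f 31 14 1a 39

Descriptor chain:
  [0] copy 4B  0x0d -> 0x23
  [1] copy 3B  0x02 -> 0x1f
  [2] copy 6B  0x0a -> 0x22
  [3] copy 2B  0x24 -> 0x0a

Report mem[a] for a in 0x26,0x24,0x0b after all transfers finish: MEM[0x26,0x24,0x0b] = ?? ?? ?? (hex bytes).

[0] 0x0d->0x23 len=4 : a4 6c ce a4
[1] 0x02->0x1f len=3 : d7 b7 4d
[2] 0x0a->0x22 len=6 : d6 cf 2e a4 6c ce
[3] 0x24->0x0a len=2 : 2e a4
query mem[0x26]=0x6c, mem[0x24]=0x2e, mem[0x0b]=0xa4

MEM[0x26,0x24,0x0b] = 6c 2e a4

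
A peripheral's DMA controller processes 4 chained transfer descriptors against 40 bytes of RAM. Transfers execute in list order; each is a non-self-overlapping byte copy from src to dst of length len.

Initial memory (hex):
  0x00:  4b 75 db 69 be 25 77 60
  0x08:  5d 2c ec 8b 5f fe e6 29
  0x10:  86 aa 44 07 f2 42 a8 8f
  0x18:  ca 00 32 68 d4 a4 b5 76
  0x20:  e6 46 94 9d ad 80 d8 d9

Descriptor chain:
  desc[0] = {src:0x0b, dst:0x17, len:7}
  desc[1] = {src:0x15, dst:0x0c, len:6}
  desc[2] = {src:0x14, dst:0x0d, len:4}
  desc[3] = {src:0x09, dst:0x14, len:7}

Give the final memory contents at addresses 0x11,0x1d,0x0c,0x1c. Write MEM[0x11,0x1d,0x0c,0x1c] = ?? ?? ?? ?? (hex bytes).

[0] 0x0b->0x17 len=7 : 8b 5f fe e6 29 86 aa
[1] 0x15->0x0c len=6 : 42 a8 8b 5f fe e6
[2] 0x14->0x0d len=4 : f2 42 a8 8b
[3] 0x09->0x14 len=7 : 2c ec 8b 42 f2 42 a8
query mem[0x11]=0xe6, mem[0x1d]=0xaa, mem[0x0c]=0x42, mem[0x1c]=0x86

MEM[0x11,0x1d,0x0c,0x1c] = e6 aa 42 86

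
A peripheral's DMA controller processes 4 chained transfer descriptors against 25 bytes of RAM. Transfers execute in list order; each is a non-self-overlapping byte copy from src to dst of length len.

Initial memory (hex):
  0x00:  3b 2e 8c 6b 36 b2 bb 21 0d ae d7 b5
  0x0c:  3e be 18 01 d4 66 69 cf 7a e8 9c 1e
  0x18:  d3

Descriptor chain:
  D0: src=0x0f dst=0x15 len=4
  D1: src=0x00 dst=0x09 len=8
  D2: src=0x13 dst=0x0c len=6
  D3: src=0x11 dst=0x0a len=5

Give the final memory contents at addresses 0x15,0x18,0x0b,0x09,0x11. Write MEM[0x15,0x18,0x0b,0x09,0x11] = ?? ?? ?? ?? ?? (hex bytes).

MEM[0x15,0x18,0x0b,0x09,0x11] = 01 69 69 3b 69

D0: mem[0x15..0x18] <- [01 d4 66 69]
D1: mem[0x09..0x10] <- [3b 2e 8c 6b 36 b2 bb 21]
D2: mem[0x0c..0x11] <- [cf 7a 01 d4 66 69]
D3: mem[0x0a..0x0e] <- [69 69 cf 7a 01]
query mem[0x15]=0x01, mem[0x18]=0x69, mem[0x0b]=0x69, mem[0x09]=0x3b, mem[0x11]=0x69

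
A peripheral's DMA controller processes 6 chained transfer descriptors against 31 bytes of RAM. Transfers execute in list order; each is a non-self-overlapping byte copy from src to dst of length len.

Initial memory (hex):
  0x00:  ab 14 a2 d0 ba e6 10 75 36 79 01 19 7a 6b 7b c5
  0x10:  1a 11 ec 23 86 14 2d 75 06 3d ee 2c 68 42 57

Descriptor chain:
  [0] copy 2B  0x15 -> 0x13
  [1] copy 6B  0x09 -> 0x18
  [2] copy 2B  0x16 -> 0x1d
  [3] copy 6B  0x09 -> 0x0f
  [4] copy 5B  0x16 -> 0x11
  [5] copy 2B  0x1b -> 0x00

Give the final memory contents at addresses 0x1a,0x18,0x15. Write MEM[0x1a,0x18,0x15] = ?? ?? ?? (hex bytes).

MEM[0x1a,0x18,0x15] = 19 79 19

  after D0: wrote 2B at 0x13 = 142d
  after D1: wrote 6B at 0x18 = 7901197a6b7b
  after D2: wrote 2B at 0x1d = 2d75
  after D3: wrote 6B at 0x0f = 7901197a6b7b
  after D4: wrote 5B at 0x11 = 2d75790119
  after D5: wrote 2B at 0x00 = 7a6b
query mem[0x1a]=0x19, mem[0x18]=0x79, mem[0x15]=0x19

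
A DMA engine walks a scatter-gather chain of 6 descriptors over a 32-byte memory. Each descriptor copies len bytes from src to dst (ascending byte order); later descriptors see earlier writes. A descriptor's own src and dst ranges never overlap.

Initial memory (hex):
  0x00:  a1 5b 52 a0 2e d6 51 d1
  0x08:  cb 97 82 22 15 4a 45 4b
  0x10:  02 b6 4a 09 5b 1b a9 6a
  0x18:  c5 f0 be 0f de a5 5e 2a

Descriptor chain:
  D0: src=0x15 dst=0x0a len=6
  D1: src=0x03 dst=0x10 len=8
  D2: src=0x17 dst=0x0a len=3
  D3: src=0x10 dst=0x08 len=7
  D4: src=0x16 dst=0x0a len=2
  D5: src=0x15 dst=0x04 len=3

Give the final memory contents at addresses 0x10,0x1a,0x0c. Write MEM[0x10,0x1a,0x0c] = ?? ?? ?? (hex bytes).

D0: mem[0x0a..0x0f] <- [1b a9 6a c5 f0 be]
D1: mem[0x10..0x17] <- [a0 2e d6 51 d1 cb 97 1b]
D2: mem[0x0a..0x0c] <- [1b c5 f0]
D3: mem[0x08..0x0e] <- [a0 2e d6 51 d1 cb 97]
D4: mem[0x0a..0x0b] <- [97 1b]
D5: mem[0x04..0x06] <- [cb 97 1b]
query mem[0x10]=0xa0, mem[0x1a]=0xbe, mem[0x0c]=0xd1

MEM[0x10,0x1a,0x0c] = a0 be d1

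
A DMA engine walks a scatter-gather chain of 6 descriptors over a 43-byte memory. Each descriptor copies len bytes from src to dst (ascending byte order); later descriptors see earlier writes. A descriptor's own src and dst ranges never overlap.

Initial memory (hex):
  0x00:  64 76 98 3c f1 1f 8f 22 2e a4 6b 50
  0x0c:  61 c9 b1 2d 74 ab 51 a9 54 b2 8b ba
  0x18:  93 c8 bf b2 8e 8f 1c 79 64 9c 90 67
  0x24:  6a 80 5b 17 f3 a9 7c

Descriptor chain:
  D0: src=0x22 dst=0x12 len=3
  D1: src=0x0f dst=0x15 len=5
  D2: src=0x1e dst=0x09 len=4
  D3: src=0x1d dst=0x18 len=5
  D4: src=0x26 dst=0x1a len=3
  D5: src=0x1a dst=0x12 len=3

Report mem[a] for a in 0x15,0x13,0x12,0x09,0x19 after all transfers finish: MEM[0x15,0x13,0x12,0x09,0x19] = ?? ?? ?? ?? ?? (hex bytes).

MEM[0x15,0x13,0x12,0x09,0x19] = 2d 17 5b 1c 1c

D0: mem[0x12..0x14] <- [90 67 6a]
D1: mem[0x15..0x19] <- [2d 74 ab 90 67]
D2: mem[0x09..0x0c] <- [1c 79 64 9c]
D3: mem[0x18..0x1c] <- [8f 1c 79 64 9c]
D4: mem[0x1a..0x1c] <- [5b 17 f3]
D5: mem[0x12..0x14] <- [5b 17 f3]
query mem[0x15]=0x2d, mem[0x13]=0x17, mem[0x12]=0x5b, mem[0x09]=0x1c, mem[0x19]=0x1c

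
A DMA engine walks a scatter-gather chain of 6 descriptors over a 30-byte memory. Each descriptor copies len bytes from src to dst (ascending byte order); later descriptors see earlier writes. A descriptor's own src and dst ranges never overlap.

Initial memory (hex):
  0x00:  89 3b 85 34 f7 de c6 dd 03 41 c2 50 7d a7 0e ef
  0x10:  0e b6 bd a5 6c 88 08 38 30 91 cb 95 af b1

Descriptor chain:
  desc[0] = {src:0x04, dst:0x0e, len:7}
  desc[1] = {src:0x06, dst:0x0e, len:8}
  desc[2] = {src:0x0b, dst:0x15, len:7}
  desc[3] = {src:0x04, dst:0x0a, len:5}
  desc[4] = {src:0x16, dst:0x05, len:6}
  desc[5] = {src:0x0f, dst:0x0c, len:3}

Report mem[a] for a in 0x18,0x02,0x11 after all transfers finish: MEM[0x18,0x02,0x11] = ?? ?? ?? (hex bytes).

MEM[0x18,0x02,0x11] = c6 85 41

#0 dst[0x0e+7] := {0xf7,0xde,0xc6,0xdd,0x03,0x41,0xc2}
#1 dst[0x0e+8] := {0xc6,0xdd,0x03,0x41,0xc2,0x50,0x7d,0xa7}
#2 dst[0x15+7] := {0x50,0x7d,0xa7,0xc6,0xdd,0x03,0x41}
#3 dst[0x0a+5] := {0xf7,0xde,0xc6,0xdd,0x03}
#4 dst[0x05+6] := {0x7d,0xa7,0xc6,0xdd,0x03,0x41}
#5 dst[0x0c+3] := {0xdd,0x03,0x41}
query mem[0x18]=0xc6, mem[0x02]=0x85, mem[0x11]=0x41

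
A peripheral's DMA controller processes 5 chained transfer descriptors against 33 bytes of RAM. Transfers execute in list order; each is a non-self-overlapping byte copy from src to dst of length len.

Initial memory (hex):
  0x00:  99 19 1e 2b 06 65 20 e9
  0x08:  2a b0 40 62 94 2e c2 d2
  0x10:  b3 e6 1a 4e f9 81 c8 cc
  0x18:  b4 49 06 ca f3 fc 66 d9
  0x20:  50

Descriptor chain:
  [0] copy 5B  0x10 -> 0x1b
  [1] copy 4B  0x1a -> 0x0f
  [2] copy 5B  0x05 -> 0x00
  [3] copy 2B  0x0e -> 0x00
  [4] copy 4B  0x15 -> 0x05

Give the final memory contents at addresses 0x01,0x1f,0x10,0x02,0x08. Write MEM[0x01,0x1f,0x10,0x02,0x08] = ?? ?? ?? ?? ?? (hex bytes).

  after D0: wrote 5B at 0x1b = b3e61a4ef9
  after D1: wrote 4B at 0x0f = 06b3e61a
  after D2: wrote 5B at 0x00 = 6520e92ab0
  after D3: wrote 2B at 0x00 = c206
  after D4: wrote 4B at 0x05 = 81c8ccb4
query mem[0x01]=0x06, mem[0x1f]=0xf9, mem[0x10]=0xb3, mem[0x02]=0xe9, mem[0x08]=0xb4

MEM[0x01,0x1f,0x10,0x02,0x08] = 06 f9 b3 e9 b4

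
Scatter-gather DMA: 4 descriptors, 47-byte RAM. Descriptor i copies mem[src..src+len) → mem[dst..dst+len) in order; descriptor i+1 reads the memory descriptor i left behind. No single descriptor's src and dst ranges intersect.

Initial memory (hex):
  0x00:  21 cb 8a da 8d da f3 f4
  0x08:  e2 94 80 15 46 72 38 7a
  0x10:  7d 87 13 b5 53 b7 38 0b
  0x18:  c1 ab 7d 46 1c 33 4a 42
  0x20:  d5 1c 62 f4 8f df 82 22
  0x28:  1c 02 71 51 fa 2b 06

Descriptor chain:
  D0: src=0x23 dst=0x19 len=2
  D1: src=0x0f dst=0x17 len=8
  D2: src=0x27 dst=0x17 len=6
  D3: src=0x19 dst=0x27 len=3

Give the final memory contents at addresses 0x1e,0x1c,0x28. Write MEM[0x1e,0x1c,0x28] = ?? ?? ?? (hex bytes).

#0 dst[0x19+2] := {0xf4,0x8f}
#1 dst[0x17+8] := {0x7a,0x7d,0x87,0x13,0xb5,0x53,0xb7,0x38}
#2 dst[0x17+6] := {0x22,0x1c,0x02,0x71,0x51,0xfa}
#3 dst[0x27+3] := {0x02,0x71,0x51}
query mem[0x1e]=0x38, mem[0x1c]=0xfa, mem[0x28]=0x71

MEM[0x1e,0x1c,0x28] = 38 fa 71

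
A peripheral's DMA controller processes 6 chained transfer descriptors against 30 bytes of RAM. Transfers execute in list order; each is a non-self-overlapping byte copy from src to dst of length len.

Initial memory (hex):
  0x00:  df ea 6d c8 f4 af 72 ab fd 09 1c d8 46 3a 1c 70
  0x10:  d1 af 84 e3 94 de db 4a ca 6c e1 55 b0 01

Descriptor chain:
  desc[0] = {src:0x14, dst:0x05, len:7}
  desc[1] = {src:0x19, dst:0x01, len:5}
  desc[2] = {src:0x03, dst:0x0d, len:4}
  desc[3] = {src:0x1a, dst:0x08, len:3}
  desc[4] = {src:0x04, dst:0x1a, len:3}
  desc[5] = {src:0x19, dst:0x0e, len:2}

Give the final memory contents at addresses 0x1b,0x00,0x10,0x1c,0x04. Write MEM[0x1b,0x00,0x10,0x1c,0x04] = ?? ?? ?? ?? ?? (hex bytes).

MEM[0x1b,0x00,0x10,0x1c,0x04] = 01 df de de b0

[0] 0x14->0x05 len=7 : 94 de db 4a ca 6c e1
[1] 0x19->0x01 len=5 : 6c e1 55 b0 01
[2] 0x03->0x0d len=4 : 55 b0 01 de
[3] 0x1a->0x08 len=3 : e1 55 b0
[4] 0x04->0x1a len=3 : b0 01 de
[5] 0x19->0x0e len=2 : 6c b0
query mem[0x1b]=0x01, mem[0x00]=0xdf, mem[0x10]=0xde, mem[0x1c]=0xde, mem[0x04]=0xb0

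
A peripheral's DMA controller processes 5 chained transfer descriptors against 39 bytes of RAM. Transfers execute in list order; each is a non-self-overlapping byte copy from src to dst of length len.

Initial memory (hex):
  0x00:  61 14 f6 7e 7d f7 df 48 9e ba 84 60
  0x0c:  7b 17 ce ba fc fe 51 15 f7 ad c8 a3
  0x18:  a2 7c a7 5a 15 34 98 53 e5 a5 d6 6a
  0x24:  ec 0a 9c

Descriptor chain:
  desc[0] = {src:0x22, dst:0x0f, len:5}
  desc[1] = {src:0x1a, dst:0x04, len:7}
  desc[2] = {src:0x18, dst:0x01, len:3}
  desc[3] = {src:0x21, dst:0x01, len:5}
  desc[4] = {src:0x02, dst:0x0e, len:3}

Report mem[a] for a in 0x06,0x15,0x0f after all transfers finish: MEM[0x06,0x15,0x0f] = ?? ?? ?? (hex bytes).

  after D0: wrote 5B at 0x0f = d66aec0a9c
  after D1: wrote 7B at 0x04 = a75a15349853e5
  after D2: wrote 3B at 0x01 = a27ca7
  after D3: wrote 5B at 0x01 = a5d66aec0a
  after D4: wrote 3B at 0x0e = d66aec
query mem[0x06]=0x15, mem[0x15]=0xad, mem[0x0f]=0x6a

MEM[0x06,0x15,0x0f] = 15 ad 6a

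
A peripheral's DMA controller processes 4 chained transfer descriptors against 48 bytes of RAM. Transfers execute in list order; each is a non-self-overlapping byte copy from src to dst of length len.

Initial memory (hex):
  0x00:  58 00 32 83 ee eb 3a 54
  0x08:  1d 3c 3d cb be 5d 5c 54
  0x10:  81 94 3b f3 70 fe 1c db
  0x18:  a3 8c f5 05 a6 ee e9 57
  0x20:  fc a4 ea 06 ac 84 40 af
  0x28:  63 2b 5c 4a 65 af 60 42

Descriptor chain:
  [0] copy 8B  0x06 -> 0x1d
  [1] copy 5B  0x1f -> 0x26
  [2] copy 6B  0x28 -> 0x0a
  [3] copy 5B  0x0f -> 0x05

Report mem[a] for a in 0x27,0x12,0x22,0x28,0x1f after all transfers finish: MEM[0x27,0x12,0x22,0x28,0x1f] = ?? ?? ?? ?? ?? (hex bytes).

[0] 0x06->0x1d len=8 : 3a 54 1d 3c 3d cb be 5d
[1] 0x1f->0x26 len=5 : 1d 3c 3d cb be
[2] 0x28->0x0a len=6 : 3d cb be 4a 65 af
[3] 0x0f->0x05 len=5 : af 81 94 3b f3
query mem[0x27]=0x3c, mem[0x12]=0x3b, mem[0x22]=0xcb, mem[0x28]=0x3d, mem[0x1f]=0x1d

MEM[0x27,0x12,0x22,0x28,0x1f] = 3c 3b cb 3d 1d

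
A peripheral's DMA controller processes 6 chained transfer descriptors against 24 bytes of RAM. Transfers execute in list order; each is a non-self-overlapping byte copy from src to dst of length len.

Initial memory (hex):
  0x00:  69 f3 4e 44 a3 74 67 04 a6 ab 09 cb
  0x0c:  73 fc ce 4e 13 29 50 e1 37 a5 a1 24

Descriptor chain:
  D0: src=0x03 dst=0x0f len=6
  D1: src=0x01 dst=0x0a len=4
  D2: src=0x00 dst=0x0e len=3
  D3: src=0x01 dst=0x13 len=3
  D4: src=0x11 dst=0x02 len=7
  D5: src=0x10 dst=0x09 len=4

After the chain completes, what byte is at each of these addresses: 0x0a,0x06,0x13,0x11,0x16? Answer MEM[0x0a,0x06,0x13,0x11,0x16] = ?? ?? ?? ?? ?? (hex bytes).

#0 dst[0x0f+6] := {0x44,0xa3,0x74,0x67,0x04,0xa6}
#1 dst[0x0a+4] := {0xf3,0x4e,0x44,0xa3}
#2 dst[0x0e+3] := {0x69,0xf3,0x4e}
#3 dst[0x13+3] := {0xf3,0x4e,0x44}
#4 dst[0x02+7] := {0x74,0x67,0xf3,0x4e,0x44,0xa1,0x24}
#5 dst[0x09+4] := {0x4e,0x74,0x67,0xf3}
query mem[0x0a]=0x74, mem[0x06]=0x44, mem[0x13]=0xf3, mem[0x11]=0x74, mem[0x16]=0xa1

MEM[0x0a,0x06,0x13,0x11,0x16] = 74 44 f3 74 a1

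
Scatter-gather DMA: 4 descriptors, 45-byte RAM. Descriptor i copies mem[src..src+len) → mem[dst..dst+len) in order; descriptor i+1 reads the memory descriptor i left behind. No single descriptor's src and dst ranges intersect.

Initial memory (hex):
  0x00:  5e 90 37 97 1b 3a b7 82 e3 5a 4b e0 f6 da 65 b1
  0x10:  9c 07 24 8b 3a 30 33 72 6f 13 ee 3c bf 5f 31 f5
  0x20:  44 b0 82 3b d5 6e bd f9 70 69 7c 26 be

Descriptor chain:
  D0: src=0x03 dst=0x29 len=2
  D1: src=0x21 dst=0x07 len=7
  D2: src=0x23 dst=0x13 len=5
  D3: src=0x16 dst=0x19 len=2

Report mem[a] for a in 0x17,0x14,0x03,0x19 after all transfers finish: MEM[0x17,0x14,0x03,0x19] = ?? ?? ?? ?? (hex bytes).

MEM[0x17,0x14,0x03,0x19] = f9 d5 97 bd

[0] 0x03->0x29 len=2 : 97 1b
[1] 0x21->0x07 len=7 : b0 82 3b d5 6e bd f9
[2] 0x23->0x13 len=5 : 3b d5 6e bd f9
[3] 0x16->0x19 len=2 : bd f9
query mem[0x17]=0xf9, mem[0x14]=0xd5, mem[0x03]=0x97, mem[0x19]=0xbd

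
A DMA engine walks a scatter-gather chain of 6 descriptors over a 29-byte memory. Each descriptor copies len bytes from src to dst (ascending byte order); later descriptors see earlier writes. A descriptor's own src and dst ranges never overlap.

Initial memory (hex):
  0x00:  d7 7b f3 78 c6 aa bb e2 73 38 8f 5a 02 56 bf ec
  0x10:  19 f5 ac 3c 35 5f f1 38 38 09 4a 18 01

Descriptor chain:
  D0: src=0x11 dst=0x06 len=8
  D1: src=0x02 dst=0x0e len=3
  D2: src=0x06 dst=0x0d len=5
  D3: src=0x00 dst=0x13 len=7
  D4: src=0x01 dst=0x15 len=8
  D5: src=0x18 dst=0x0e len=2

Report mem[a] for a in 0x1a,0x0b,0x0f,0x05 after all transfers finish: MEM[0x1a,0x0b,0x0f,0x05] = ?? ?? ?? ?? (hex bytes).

#0 dst[0x06+8] := {0xf5,0xac,0x3c,0x35,0x5f,0xf1,0x38,0x38}
#1 dst[0x0e+3] := {0xf3,0x78,0xc6}
#2 dst[0x0d+5] := {0xf5,0xac,0x3c,0x35,0x5f}
#3 dst[0x13+7] := {0xd7,0x7b,0xf3,0x78,0xc6,0xaa,0xf5}
#4 dst[0x15+8] := {0x7b,0xf3,0x78,0xc6,0xaa,0xf5,0xac,0x3c}
#5 dst[0x0e+2] := {0xc6,0xaa}
query mem[0x1a]=0xf5, mem[0x0b]=0xf1, mem[0x0f]=0xaa, mem[0x05]=0xaa

MEM[0x1a,0x0b,0x0f,0x05] = f5 f1 aa aa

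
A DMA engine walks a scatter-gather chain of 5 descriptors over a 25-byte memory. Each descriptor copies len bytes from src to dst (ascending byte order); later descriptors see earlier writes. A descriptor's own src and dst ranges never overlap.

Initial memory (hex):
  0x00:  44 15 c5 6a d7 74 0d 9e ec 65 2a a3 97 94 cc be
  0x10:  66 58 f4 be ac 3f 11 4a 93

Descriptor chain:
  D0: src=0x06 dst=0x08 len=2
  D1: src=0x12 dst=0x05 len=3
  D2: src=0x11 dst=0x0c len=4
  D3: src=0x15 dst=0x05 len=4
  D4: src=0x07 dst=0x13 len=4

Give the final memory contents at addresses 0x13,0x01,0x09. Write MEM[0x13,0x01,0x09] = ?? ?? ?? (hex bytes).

  after D0: wrote 2B at 0x08 = 0d9e
  after D1: wrote 3B at 0x05 = f4beac
  after D2: wrote 4B at 0x0c = 58f4beac
  after D3: wrote 4B at 0x05 = 3f114a93
  after D4: wrote 4B at 0x13 = 4a939e2a
query mem[0x13]=0x4a, mem[0x01]=0x15, mem[0x09]=0x9e

MEM[0x13,0x01,0x09] = 4a 15 9e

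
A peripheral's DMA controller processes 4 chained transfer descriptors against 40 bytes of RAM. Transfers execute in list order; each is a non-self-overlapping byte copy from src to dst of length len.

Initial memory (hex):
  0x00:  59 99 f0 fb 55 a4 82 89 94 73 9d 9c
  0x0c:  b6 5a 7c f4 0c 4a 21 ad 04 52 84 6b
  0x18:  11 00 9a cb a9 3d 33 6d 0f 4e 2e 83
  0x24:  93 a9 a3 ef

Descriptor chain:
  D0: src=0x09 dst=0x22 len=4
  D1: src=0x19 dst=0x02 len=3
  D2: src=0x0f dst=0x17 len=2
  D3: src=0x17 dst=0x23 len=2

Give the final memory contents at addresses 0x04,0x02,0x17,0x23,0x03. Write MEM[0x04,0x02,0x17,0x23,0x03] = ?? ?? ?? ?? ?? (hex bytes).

MEM[0x04,0x02,0x17,0x23,0x03] = cb 00 f4 f4 9a

[0] 0x09->0x22 len=4 : 73 9d 9c b6
[1] 0x19->0x02 len=3 : 00 9a cb
[2] 0x0f->0x17 len=2 : f4 0c
[3] 0x17->0x23 len=2 : f4 0c
query mem[0x04]=0xcb, mem[0x02]=0x00, mem[0x17]=0xf4, mem[0x23]=0xf4, mem[0x03]=0x9a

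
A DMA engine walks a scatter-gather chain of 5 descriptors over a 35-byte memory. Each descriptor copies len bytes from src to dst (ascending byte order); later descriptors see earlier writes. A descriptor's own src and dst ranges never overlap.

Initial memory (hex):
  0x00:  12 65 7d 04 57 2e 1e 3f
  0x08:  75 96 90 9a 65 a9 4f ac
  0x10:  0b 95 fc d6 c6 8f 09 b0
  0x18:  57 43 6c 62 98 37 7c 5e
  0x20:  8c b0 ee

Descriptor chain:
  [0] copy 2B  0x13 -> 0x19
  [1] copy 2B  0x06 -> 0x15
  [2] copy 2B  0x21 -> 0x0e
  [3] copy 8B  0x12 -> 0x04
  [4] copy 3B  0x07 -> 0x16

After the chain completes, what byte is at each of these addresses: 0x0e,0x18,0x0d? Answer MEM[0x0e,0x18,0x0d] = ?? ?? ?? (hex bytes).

MEM[0x0e,0x18,0x0d] = b0 b0 a9

#0 dst[0x19+2] := {0xd6,0xc6}
#1 dst[0x15+2] := {0x1e,0x3f}
#2 dst[0x0e+2] := {0xb0,0xee}
#3 dst[0x04+8] := {0xfc,0xd6,0xc6,0x1e,0x3f,0xb0,0x57,0xd6}
#4 dst[0x16+3] := {0x1e,0x3f,0xb0}
query mem[0x0e]=0xb0, mem[0x18]=0xb0, mem[0x0d]=0xa9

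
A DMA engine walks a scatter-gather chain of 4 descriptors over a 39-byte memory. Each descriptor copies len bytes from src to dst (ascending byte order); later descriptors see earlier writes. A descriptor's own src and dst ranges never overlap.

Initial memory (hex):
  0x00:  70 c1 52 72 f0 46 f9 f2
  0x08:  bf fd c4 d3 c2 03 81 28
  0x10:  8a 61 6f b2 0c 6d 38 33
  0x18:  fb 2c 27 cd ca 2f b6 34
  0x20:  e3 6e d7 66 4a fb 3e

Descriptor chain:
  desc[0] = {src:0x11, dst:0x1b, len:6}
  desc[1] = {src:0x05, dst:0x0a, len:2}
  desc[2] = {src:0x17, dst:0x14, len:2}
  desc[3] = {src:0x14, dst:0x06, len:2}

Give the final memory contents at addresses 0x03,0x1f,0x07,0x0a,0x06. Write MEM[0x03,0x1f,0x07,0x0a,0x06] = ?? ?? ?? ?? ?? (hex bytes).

#0 dst[0x1b+6] := {0x61,0x6f,0xb2,0x0c,0x6d,0x38}
#1 dst[0x0a+2] := {0x46,0xf9}
#2 dst[0x14+2] := {0x33,0xfb}
#3 dst[0x06+2] := {0x33,0xfb}
query mem[0x03]=0x72, mem[0x1f]=0x6d, mem[0x07]=0xfb, mem[0x0a]=0x46, mem[0x06]=0x33

MEM[0x03,0x1f,0x07,0x0a,0x06] = 72 6d fb 46 33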